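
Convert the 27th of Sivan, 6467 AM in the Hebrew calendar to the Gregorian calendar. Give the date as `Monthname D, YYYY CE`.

June 19, 2707 CE

Julian Day Number of the source date = 2709940.
Converting JDN 2709940 to the Gregorian calendar gives 19 June 2707 CE.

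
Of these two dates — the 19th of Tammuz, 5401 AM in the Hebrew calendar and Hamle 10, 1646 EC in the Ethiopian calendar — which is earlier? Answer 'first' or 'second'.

The two dates have Julian Day Numbers 2320601 and 2325366 respectively.
Since 2320601 < 2325366, the first date comes first.

first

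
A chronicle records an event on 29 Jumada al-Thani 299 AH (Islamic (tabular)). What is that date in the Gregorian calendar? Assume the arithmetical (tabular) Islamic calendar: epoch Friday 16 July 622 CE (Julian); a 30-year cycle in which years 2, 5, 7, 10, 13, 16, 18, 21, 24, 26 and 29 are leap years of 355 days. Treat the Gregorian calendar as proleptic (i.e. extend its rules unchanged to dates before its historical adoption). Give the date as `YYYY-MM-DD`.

0912-02-26

Julian Day Number of the source date = 2054217.
Converting JDN 2054217 to the Gregorian calendar gives 26 February 912 CE.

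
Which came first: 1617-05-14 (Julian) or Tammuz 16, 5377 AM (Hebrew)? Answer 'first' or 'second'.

The two dates have Julian Day Numbers 2311801 and 2311857 respectively.
Since 2311801 < 2311857, the first date comes first.

first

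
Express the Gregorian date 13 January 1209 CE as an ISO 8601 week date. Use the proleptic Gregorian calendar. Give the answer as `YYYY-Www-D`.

The weekday is Tuesday (ISO weekday 2).
That Tuesday belongs to ISO week 3 of ISO year 1209.

1209-W03-2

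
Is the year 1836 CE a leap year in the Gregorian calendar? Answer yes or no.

1836 is divisible by 4 and not by 100, so it is a leap year.

yes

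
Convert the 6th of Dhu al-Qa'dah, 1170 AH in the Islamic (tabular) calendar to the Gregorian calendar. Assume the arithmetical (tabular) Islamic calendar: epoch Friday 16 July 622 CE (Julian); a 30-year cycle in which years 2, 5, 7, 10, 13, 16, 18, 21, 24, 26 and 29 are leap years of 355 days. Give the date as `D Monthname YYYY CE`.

Both dates share Julian Day Number 2362995; in the Gregorian calendar that is 23 July 1757 CE.

23 July 1757 CE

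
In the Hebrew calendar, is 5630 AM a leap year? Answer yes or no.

yes

Hebrew year 5630 is year 6 of its 19-year Metonic cycle; leap years are at positions 3, 6, 8, 11, 14, 17, 19, so it is a leap year (13 months).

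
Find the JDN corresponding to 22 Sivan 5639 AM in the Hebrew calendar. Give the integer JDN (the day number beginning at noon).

2407514

In the Gregorian calendar the same day is 13 June 1879.
JDN 2299161 is 15 October 1582 CE (Gregorian); the target day is +108353 days from there, so JDN = 2407514.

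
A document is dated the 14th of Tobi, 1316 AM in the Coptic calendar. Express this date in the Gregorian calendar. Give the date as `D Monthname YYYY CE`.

Both dates share Julian Day Number 2305467; in the Gregorian calendar that is 20 January 1600 CE.

20 January 1600 CE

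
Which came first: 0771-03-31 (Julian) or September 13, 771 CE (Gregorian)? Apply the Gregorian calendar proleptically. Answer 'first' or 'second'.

The two dates have Julian Day Numbers 2002755 and 2002917 respectively.
Since 2002755 < 2002917, the first date comes first.

first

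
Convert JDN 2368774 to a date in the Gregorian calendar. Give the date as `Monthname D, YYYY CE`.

May 19, 1773 CE

JDN 2451545 is 1 Jan 2000; 2368774 is −82771 days from there.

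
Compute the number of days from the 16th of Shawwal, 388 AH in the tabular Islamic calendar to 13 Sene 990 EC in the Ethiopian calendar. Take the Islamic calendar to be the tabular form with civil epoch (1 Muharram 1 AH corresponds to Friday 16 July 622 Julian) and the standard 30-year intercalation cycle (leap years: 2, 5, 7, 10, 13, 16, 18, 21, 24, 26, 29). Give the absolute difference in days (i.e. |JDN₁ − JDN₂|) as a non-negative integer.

126

JDN of the first date = 2085861.
JDN of the second date = 2085735.
|2085735 − 2085861| = 126.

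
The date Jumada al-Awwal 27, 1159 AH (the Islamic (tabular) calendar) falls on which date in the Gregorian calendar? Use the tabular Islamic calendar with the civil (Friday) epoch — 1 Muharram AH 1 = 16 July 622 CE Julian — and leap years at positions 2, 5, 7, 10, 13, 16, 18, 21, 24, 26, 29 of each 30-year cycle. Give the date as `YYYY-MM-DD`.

Both dates share Julian Day Number 2358941; in the Gregorian calendar that is 17 June 1746 CE.

1746-06-17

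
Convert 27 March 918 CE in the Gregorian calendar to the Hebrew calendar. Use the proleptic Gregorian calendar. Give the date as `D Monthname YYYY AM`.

Julian Day Number of the source date = 2056438.
Converting JDN 2056438 to the Hebrew calendar gives 6 Nisan 4678 AM.

6 Nisan 4678 AM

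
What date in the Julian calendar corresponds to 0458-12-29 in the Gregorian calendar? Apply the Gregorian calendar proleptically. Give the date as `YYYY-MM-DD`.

0458-12-28

At this point the Julian calendar is 1 day behind the Gregorian.
29 December 458 Gregorian − 1 day → 28 December 458 Julian.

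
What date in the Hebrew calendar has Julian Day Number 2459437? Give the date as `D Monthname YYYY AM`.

The Gregorian equivalent of JDN 2459437 is 10 August 2021.
In the Hebrew calendar that day is 2 Elul 5781 AM.

2 Elul 5781 AM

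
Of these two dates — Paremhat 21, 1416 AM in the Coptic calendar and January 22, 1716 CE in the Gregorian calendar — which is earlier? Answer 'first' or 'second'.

Converting both to JDN: 2342059 vs 2347837; the smaller is the first.

first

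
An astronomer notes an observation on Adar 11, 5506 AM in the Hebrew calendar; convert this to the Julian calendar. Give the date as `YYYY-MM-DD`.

1746-02-20

Both dates share Julian Day Number 2358835; in the Julian calendar that is 20 February 1746 CE.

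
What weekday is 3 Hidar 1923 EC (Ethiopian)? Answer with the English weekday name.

Wednesday

This is JDN 2426293 (12 November 1930 Gregorian).
2426293 ≡ 2 (mod 7); counting from Monday = 0 gives Wednesday.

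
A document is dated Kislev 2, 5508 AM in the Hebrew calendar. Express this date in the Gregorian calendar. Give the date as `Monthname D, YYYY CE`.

Both dates share Julian Day Number 2359446; in the Gregorian calendar that is 4 November 1747 CE.

November 4, 1747 CE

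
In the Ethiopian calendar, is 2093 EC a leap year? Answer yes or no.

2093 mod 4 = 1; in the Ethiopian calendar a year is leap when year mod 4 = 3, so it is a common year.

no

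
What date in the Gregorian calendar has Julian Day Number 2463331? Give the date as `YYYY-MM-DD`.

2032-04-08

Counting from JDN 2299161 = 15 Oct 1582 gives an offset of 164170 days.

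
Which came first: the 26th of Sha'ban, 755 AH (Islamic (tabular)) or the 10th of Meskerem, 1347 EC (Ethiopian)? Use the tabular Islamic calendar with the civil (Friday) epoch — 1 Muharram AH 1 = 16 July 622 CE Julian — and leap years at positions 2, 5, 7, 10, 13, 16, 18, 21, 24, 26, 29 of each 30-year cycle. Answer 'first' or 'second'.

The two dates have Julian Day Numbers 2215864 and 2215856 respectively.
Since 2215856 < 2215864, the second date comes first.

second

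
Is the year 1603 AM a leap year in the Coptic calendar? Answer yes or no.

yes

1603 mod 4 = 3; in the Coptic calendar a year is leap when year mod 4 = 3, so it is a leap year.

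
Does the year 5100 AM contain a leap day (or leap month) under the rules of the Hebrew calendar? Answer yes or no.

yes

Hebrew year 5100 is year 8 of its 19-year Metonic cycle; leap years are at positions 3, 6, 8, 11, 14, 17, 19, so it is a leap year (13 months).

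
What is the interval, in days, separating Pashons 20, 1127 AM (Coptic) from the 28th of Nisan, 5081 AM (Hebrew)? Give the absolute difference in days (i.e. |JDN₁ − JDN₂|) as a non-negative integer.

32890

JDN of the first date = 2236560.
JDN of the second date = 2203670.
|2203670 − 2236560| = 32890.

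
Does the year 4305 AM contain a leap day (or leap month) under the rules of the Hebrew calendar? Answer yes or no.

Hebrew year 4305 is year 11 of its 19-year Metonic cycle; leap years are at positions 3, 6, 8, 11, 14, 17, 19, so it is a leap year (13 months).

yes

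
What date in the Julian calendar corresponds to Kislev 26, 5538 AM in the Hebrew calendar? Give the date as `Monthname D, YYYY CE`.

Both dates share Julian Day Number 2370456; in the Julian calendar that is 15 December 1777 CE.

December 15, 1777 CE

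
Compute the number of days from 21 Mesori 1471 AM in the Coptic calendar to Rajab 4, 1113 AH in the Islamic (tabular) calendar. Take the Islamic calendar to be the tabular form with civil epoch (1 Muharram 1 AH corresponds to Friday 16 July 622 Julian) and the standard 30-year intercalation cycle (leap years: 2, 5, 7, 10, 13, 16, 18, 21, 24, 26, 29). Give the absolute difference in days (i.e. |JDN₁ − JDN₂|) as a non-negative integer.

JDN of the first date = 2362297.
JDN of the second date = 2342676.
|2342676 − 2362297| = 19621.

19621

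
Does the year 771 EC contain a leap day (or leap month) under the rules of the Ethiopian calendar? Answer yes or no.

771 mod 4 = 3; in the Ethiopian calendar a year is leap when year mod 4 = 3, so it is a leap year.

yes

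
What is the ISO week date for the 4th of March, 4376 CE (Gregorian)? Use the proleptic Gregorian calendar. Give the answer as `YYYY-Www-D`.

The weekday is Thursday (ISO weekday 4).
That Thursday belongs to ISO week 10 of ISO year 4376.

4376-W10-4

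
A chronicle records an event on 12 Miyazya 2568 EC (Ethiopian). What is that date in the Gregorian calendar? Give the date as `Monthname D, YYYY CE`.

Julian Day Number of the source date = 2662039.
Converting JDN 2662039 to the Gregorian calendar gives 24 April 2576 CE.

April 24, 2576 CE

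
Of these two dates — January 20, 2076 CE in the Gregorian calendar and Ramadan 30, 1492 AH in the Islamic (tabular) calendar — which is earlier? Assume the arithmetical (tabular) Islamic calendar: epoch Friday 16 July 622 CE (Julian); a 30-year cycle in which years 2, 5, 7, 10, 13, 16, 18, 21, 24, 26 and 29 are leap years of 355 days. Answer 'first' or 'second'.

First date → JDN 2479323; second date → JDN 2477066.
JDN 2477066 < JDN 2479323, so the second date is earlier.

second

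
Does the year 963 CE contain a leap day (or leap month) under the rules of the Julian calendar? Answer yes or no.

no

963 mod 4 = 3, so it is a common year in the Julian calendar.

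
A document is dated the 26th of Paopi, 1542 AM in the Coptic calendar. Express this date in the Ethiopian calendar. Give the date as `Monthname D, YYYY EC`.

Julian Day Number of the source date = 2387935.
Converting JDN 2387935 to the Ethiopian calendar gives 26 Tikimt 1818 EC.

Tikimt 26, 1818 EC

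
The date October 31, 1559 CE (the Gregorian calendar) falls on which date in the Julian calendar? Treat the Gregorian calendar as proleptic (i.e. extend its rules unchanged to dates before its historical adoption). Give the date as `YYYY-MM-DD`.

For dates in this range the Gregorian date is 10 days ahead of the Julian.
31 October 1559 Gregorian − 10 days → 21 October 1559 Julian.

1559-10-21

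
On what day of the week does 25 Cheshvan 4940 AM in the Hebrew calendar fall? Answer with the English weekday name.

Saturday

In the proleptic Gregorian calendar this is 3 November 1179 (JDN 2151987).
Since JDN mod 7 = 5 (0 = Monday), the day is Saturday.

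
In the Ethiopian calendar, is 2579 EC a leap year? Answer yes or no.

2579 mod 4 = 3; in the Ethiopian calendar a year is leap when year mod 4 = 3, so it is a leap year.

yes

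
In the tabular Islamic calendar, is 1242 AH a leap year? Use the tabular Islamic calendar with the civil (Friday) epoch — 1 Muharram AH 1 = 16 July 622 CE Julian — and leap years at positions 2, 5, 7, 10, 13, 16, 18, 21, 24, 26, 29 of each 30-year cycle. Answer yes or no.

no

Year 1242 AH is year 12 of its 30-year cycle; leap positions are 2, 5, 7, 10, 13, 16, 18, 21, 24, 26, 29, so it is a common year (354 days).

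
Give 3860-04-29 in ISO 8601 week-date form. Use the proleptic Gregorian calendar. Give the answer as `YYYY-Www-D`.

The weekday is Sunday (ISO weekday 7).
That Sunday belongs to ISO week 17 of ISO year 3860.

3860-W17-7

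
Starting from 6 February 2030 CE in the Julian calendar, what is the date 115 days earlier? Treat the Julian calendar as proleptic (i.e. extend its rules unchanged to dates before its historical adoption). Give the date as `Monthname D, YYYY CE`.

October 14, 2029 CE

Counting 115 days back from JDN 2462552 reaches JDN 2462437, which is October 14, 2029 CE.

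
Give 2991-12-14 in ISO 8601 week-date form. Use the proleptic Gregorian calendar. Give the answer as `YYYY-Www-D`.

2991-W50-3

The weekday is Wednesday (ISO weekday 3).
That Wednesday belongs to ISO week 50 of ISO year 2991.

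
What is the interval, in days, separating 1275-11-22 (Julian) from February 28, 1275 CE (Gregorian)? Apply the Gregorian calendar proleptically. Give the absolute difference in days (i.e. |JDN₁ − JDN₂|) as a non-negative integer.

274

JDN of the first date = 2187077.
JDN of the second date = 2186803.
|2186803 − 2187077| = 274.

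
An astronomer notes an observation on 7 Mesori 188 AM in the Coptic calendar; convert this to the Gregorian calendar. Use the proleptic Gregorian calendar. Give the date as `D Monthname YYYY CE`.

1 August 472 CE

Both dates share Julian Day Number 1893668; in the Gregorian calendar that is 1 August 472 CE.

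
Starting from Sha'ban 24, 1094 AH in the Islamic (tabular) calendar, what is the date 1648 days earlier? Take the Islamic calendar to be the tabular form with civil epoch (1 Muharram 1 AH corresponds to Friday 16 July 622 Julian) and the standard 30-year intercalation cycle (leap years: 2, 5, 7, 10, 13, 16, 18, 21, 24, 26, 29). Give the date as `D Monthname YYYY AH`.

1 Muharram 1090 AH

Counting 1648 days back from JDN 2335993 reaches JDN 2334345, which is 1 Muharram 1090 AH.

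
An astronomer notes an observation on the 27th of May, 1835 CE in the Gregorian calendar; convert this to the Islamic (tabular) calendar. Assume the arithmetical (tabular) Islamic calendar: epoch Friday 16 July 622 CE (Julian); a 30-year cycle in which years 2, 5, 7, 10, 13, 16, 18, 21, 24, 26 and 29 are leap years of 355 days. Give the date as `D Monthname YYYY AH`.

Julian Day Number of the source date = 2391426.
Converting JDN 2391426 to the tabular Islamic calendar gives 29 Muharram 1251 AH.

29 Muharram 1251 AH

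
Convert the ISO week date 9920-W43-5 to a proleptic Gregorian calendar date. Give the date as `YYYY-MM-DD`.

9920-10-22

ISO week 1 of 9920 is the week containing the first Thursday of 9920.
Week 43, day 5 (Friday) lands on 9920-10-22.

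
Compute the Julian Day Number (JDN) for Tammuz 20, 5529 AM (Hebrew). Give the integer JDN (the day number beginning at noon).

2367380

Equivalently 25 July 1769 (Gregorian).
JDN 2400001 is 17 November 1858 CE (Gregorian), MJD 0; the target day is −32621 days from there, so JDN = 2367380.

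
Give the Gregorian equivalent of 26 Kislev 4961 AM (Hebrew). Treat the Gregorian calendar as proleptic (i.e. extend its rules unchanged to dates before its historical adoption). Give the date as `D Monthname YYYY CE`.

Julian Day Number of the source date = 2159697.
Converting JDN 2159697 to the Gregorian calendar gives 12 December 1200 CE.

12 December 1200 CE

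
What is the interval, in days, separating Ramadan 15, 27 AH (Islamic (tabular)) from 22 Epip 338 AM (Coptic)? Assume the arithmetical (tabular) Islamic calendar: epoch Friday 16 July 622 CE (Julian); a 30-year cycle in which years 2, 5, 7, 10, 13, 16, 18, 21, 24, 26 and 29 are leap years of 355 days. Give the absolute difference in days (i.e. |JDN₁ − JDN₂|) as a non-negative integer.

9464

First date → JDN 1957904; second date → JDN 1948440.
The interval is |1957904 − 1948440| = 9464 days.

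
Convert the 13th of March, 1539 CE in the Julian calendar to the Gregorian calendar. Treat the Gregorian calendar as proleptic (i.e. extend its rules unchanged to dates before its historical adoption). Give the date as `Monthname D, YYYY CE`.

The Julian–Gregorian offset here is 10 days (Julian trailing).
13 March 1539 Julian + 10 days → 23 March 1539 Gregorian.

March 23, 1539 CE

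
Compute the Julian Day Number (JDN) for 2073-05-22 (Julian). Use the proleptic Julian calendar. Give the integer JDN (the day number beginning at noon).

2478363

Equivalently 4 June 2073 (Gregorian).
JDN 2451545 is 1 January 2000 CE (Gregorian); the target day is +26818 days from there, so JDN = 2478363.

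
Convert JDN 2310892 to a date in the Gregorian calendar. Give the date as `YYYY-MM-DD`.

JDN 2451545 is 1 Jan 2000; 2310892 is −140653 days from there.

1614-11-27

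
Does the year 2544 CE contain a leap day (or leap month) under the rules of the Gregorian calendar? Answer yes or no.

yes

2544 is divisible by 4 and not by 100, so it is a leap year.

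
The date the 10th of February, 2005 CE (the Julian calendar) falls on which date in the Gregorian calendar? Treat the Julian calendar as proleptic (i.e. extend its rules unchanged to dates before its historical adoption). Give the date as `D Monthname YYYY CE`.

23 February 2005 CE

The Julian–Gregorian offset here is 13 days (Julian trailing).
10 February 2005 Julian + 13 days → 23 February 2005 Gregorian.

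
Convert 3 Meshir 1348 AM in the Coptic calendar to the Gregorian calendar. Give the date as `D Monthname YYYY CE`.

Julian Day Number of the source date = 2317174.
Converting JDN 2317174 to the Gregorian calendar gives 8 February 1632 CE.

8 February 1632 CE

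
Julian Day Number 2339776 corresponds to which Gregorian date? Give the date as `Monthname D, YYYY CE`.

December 26, 1693 CE

JDN 2451545 is 1 Jan 2000; 2339776 is −111769 days from there.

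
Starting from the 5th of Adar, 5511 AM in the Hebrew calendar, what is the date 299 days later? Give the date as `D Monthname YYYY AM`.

8 Tevet 5512 AM

JDN of the 5th of Adar, 5511 AM = 2360660.
2360660 + 299 = 2360959.
JDN 2360959 in the Hebrew calendar is 8 Tevet 5512 AM.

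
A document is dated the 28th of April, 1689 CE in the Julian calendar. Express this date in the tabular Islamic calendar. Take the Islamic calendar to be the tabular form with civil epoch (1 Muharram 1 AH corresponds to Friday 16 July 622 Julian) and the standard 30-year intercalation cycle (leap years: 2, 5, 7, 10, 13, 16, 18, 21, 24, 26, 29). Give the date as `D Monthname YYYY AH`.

18 Rajab 1100 AH

The source date corresponds to 8 May 1689 in the Gregorian calendar (JDN 2338083).
That day falls on 18 Rajab 1100 AH in the tabular Islamic calendar.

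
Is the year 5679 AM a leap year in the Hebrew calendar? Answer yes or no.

Hebrew year 5679 is year 17 of its 19-year Metonic cycle; leap years are at positions 3, 6, 8, 11, 14, 17, 19, so it is a leap year (13 months).

yes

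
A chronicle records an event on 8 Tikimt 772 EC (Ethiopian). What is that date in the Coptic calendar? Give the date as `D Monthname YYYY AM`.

8 Paopi 496 AM

Julian Day Number of the source date = 2005866.
Converting JDN 2005866 to the Coptic calendar gives 8 Paopi 496 AM.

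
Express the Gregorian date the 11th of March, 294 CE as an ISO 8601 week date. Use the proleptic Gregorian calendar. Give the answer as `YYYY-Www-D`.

0294-W10-7

The weekday is Sunday (ISO weekday 7).
That Sunday belongs to ISO week 10 of ISO year 294.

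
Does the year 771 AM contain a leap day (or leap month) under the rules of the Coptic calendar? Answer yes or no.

yes

771 mod 4 = 3; in the Coptic calendar a year is leap when year mod 4 = 3, so it is a leap year.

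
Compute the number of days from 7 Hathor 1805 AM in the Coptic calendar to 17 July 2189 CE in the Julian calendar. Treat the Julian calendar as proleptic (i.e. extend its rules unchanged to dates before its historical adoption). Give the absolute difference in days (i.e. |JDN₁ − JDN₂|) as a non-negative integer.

First date → JDN 2484007; second date → JDN 2520788.
The interval is |2484007 − 2520788| = 36781 days.

36781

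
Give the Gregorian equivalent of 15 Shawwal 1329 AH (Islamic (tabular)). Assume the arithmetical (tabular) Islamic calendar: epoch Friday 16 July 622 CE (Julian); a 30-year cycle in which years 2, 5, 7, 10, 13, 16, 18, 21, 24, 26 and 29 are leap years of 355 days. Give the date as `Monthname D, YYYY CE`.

Julian Day Number of the source date = 2419319.
Converting JDN 2419319 to the Gregorian calendar gives 9 October 1911 CE.

October 9, 1911 CE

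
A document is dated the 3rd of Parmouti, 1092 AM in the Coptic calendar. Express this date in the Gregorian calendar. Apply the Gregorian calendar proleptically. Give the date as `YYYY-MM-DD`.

Julian Day Number of the source date = 2223730.
Converting JDN 2223730 to the Gregorian calendar gives 6 April 1376 CE.

1376-04-06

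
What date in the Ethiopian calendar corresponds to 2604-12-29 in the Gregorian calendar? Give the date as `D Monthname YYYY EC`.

Both dates share Julian Day Number 2672514; in the Ethiopian calendar that is 15 Tahsas 2597 EC.

15 Tahsas 2597 EC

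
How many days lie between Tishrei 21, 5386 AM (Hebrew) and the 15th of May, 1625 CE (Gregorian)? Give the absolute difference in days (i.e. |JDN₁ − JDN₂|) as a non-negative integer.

JDN of the first date = 2314874.
JDN of the second date = 2314714.
|2314714 − 2314874| = 160.

160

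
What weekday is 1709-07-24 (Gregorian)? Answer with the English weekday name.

Wednesday

2345464 ≡ 2 (mod 7); counting from Monday = 0 gives Wednesday.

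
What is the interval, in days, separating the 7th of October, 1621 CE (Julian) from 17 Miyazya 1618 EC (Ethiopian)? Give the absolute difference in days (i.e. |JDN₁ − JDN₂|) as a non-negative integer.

JDN of the first date = 2313408.
JDN of the second date = 2315056.
|2315056 − 2313408| = 1648.

1648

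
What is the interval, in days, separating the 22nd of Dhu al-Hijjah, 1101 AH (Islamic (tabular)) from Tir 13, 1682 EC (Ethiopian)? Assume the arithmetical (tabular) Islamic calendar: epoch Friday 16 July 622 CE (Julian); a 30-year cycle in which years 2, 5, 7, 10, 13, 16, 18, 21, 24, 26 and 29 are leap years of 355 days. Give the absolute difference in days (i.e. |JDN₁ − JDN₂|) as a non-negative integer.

251

First date → JDN 2338589; second date → JDN 2338338.
The interval is |2338589 − 2338338| = 251 days.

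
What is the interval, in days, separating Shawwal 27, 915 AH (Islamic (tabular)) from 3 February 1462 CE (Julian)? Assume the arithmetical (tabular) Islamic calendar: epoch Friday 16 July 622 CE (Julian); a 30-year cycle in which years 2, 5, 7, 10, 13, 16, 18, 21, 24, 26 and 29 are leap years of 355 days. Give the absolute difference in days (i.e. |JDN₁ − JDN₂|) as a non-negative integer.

17536

JDN of the first date = 2272623.
JDN of the second date = 2255087.
|2255087 − 2272623| = 17536.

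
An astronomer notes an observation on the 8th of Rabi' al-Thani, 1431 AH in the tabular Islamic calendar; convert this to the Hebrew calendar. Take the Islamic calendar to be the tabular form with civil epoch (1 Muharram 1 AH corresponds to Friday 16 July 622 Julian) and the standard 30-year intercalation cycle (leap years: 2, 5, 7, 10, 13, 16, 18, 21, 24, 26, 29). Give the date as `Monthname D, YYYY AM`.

Julian Day Number of the source date = 2455280.
Converting JDN 2455280 to the Hebrew calendar gives 9 Nisan 5770 AM.

Nisan 9, 5770 AM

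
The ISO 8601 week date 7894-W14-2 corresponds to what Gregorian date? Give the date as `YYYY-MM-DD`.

7894-04-03

ISO week 1 of 7894 is the week containing the first Thursday of 7894.
Week 14, day 2 (Tuesday) lands on 7894-04-03.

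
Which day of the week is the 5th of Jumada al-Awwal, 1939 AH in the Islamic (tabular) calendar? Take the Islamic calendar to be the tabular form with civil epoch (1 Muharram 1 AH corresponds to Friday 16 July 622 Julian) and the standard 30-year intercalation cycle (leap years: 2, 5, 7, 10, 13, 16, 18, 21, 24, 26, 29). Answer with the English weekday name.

Equivalently 5 March 2503 Gregorian, JDN 2635325.
JDN 2635325 mod 7 = 0, and JDN 0 was a Monday, so this is a Monday.

Monday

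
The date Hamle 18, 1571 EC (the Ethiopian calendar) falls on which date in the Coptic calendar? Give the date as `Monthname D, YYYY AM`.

Epip 18, 1295 AM

Both dates share Julian Day Number 2297980; in the Coptic calendar that is 18 Epip 1295 AM.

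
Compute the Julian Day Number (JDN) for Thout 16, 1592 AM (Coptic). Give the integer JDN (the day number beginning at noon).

2406158

In the Gregorian calendar the same day is 26 September 1875.
JDN 2451545 is 1 January 2000 CE (Gregorian); the target day is −45387 days from there, so JDN = 2406158.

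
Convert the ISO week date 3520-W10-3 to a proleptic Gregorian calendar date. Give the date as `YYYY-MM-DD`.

3520-03-03

ISO week 1 of 3520 is the week containing the first Thursday of 3520.
Week 10, day 3 (Wednesday) lands on 3520-03-03.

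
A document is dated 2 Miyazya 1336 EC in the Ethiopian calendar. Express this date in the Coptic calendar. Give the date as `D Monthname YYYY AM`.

Julian Day Number of the source date = 2212041.
Converting JDN 2212041 to the Coptic calendar gives 2 Parmouti 1060 AM.

2 Parmouti 1060 AM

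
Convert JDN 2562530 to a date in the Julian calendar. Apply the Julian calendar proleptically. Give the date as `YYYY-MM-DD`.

JDN 2562530 is 14 November 2303 in the Gregorian calendar.
In the Julian calendar that day is 2303-10-29.

2303-10-29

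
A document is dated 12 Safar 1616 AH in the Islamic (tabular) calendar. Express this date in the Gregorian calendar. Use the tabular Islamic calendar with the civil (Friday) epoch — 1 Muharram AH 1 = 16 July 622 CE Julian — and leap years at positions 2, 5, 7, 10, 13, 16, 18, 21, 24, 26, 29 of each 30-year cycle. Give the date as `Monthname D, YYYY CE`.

July 26, 2189 CE

Both dates share Julian Day Number 2520783; in the Gregorian calendar that is 26 July 2189 CE.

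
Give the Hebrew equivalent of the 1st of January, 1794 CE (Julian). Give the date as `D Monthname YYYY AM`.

11 Shevat 5554 AM

Both dates share Julian Day Number 2376317; in the Hebrew calendar that is 11 Shevat 5554 AM.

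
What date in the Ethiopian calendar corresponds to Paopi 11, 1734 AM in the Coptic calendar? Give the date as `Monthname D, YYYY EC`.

Both dates share Julian Day Number 2458048; in the Ethiopian calendar that is 11 Tikimt 2010 EC.

Tikimt 11, 2010 EC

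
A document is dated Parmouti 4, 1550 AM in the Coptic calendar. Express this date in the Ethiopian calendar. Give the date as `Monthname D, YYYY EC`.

The source date corresponds to 11 April 1834 in the Gregorian calendar (JDN 2391015).
That day falls on 4 Miyazya 1826 EC in the Ethiopian calendar.

Miyazya 4, 1826 EC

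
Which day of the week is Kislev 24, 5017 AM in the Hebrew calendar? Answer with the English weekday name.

Equivalently 19 December 1256 Gregorian, JDN 2180158.
Since JDN mod 7 = 1 (0 = Monday), the day is Tuesday.

Tuesday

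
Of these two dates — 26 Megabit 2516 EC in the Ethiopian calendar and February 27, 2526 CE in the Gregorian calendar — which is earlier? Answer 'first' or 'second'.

first

Converting both to JDN: 2643030 vs 2643720; the smaller is the first.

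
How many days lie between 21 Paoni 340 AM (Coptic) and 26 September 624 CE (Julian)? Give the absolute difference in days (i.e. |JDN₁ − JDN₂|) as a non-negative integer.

First date → JDN 1949140; second date → JDN 1949243.
The interval is |1949140 − 1949243| = 103 days.

103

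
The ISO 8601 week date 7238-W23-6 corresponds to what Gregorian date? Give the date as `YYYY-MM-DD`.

7238-06-12

ISO week 1 of 7238 is the week containing the first Thursday of 7238.
Week 23, day 6 (Saturday) lands on 7238-06-12.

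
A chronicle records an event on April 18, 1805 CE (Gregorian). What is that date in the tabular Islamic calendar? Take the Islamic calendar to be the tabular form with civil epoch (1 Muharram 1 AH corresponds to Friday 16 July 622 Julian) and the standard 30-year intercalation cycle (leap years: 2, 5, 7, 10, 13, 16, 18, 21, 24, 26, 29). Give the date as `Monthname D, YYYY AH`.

Muharram 18, 1220 AH

Julian Day Number of the source date = 2380430.
Converting JDN 2380430 to the tabular Islamic calendar gives 18 Muharram 1220 AH.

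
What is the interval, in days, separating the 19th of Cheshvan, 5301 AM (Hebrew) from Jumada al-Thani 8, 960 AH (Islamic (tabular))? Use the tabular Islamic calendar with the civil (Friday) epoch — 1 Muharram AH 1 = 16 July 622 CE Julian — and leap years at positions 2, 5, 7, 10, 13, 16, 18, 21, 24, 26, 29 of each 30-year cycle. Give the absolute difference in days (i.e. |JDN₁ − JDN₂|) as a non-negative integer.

First date → JDN 2283836; second date → JDN 2288433.
The interval is |2283836 − 2288433| = 4597 days.

4597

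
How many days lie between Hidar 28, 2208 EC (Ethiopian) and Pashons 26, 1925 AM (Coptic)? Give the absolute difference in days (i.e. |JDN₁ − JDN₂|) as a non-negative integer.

JDN of the first date = 2530415.
JDN of the second date = 2528036.
|2528036 − 2530415| = 2379.

2379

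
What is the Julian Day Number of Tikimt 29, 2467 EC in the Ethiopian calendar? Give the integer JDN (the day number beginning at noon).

Equivalently 11 November 2474 (Gregorian).
JDN 2451545 is 1 January 2000 CE (Gregorian); the target day is +173440 days from there, so JDN = 2624985.

2624985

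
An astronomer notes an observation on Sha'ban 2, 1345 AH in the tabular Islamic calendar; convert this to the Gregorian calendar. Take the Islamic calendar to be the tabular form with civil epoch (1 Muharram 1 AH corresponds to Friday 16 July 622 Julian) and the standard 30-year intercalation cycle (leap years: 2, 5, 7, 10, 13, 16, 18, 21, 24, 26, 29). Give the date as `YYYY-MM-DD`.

Julian Day Number of the source date = 2424917.
Converting JDN 2424917 to the Gregorian calendar gives 5 February 1927 CE.

1927-02-05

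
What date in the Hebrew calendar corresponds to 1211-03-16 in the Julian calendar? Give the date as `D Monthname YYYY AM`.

29 Adar 4971 AM

The source date corresponds to 23 March 1211 in the proleptic Gregorian calendar (JDN 2163450).
That day falls on 29 Adar 4971 AM in the Hebrew calendar.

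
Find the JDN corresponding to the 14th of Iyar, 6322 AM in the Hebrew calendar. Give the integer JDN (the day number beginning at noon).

In the Gregorian calendar the same day is 19 May 2562.
JDN 2299161 is 15 October 1582 CE (Gregorian); the target day is +357789 days from there, so JDN = 2656950.

2656950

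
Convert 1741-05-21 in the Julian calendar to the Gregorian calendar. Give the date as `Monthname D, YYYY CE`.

The Julian–Gregorian offset here is 11 days (Julian trailing).
21 May 1741 Julian + 11 days → 1 June 1741 Gregorian.

June 1, 1741 CE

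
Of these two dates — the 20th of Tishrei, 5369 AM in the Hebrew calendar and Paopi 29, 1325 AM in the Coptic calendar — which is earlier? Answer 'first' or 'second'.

First date → JDN 2308643; second date → JDN 2308679.
JDN 2308643 < JDN 2308679, so the first date is earlier.

first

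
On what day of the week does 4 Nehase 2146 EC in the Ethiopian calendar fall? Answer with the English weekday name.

Sunday

This is JDN 2508015 (11 August 2154 Gregorian).
JDN 2508015 mod 7 = 6, and JDN 0 was a Monday, so this is a Sunday.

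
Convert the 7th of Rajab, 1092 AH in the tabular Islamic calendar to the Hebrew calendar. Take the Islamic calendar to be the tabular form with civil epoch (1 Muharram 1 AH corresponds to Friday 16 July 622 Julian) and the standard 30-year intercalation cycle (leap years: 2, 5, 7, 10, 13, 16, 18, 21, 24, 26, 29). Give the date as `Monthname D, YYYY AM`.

Both dates share Julian Day Number 2335237; in the Hebrew calendar that is 8 Av 5441 AM.

Av 8, 5441 AM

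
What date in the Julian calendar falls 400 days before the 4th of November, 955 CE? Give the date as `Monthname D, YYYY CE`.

JDN of the 4th of November, 955 CE = 2070179.
2070179 − 400 = 2069779.
JDN 2069779 in the Julian calendar is September 30, 954 CE.

September 30, 954 CE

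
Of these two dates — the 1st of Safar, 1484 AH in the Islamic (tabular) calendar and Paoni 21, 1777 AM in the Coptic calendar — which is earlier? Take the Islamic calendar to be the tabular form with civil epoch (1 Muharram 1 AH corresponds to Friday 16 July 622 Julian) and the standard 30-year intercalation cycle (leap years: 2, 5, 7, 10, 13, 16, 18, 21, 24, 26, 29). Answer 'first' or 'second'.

The two dates have Julian Day Numbers 2473996 and 2474004 respectively.
Since 2473996 < 2474004, the first date comes first.

first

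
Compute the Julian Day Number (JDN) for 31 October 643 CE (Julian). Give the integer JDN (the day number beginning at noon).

In the proleptic Gregorian calendar the same day is 3 November 643.
JDN 2299161 is 15 October 1582 CE (Gregorian); the target day is −342944 days from there, so JDN = 1956217.

1956217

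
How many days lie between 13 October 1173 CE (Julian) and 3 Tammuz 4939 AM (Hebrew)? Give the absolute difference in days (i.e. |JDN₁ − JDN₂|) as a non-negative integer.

2065

JDN of the first date = 2149782.
JDN of the second date = 2151847.
|2151847 − 2149782| = 2065.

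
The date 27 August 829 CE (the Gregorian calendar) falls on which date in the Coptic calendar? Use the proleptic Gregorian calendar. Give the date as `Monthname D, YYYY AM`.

Mesori 30, 545 AM

Julian Day Number of the source date = 2024085.
Converting JDN 2024085 to the Coptic calendar gives 30 Mesori 545 AM.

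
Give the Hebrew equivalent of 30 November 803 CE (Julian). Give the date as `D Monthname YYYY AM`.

Both dates share Julian Day Number 2014687; in the Hebrew calendar that is 12 Kislev 4564 AM.

12 Kislev 4564 AM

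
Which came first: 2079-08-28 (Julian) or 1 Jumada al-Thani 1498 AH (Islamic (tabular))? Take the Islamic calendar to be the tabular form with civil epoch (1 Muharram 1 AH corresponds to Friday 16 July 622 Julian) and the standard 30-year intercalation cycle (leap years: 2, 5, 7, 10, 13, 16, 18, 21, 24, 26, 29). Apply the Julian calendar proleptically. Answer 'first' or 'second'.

Converting both to JDN: 2480652 vs 2479075; the smaller is the second.

second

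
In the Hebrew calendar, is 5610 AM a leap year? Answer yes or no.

no

Hebrew year 5610 is year 5 of its 19-year Metonic cycle; leap years are at positions 3, 6, 8, 11, 14, 17, 19, so it is a common year (12 months).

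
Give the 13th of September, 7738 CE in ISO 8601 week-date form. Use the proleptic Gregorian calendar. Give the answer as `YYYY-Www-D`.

7738-W37-6

The weekday is Saturday (ISO weekday 6).
That Saturday belongs to ISO week 37 of ISO year 7738.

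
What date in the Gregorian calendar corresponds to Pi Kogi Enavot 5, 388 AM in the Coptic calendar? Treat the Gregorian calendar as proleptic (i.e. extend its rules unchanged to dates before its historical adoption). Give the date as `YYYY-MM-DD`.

Julian Day Number of the source date = 1966746.
Converting JDN 1966746 to the Gregorian calendar gives 31 August 672 CE.

0672-08-31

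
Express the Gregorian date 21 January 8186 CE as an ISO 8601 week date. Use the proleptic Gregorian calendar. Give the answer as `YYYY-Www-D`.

The weekday is Saturday (ISO weekday 6).
That Saturday belongs to ISO week 3 of ISO year 8186.

8186-W03-6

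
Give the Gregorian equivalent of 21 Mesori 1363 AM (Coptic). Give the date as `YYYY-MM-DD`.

Julian Day Number of the source date = 2322850.
Converting JDN 2322850 to the Gregorian calendar gives 24 August 1647 CE.

1647-08-24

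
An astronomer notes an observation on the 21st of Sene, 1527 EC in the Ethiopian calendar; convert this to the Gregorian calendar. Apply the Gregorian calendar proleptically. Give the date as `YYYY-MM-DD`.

Julian Day Number of the source date = 2281882.
Converting JDN 2281882 to the Gregorian calendar gives 25 June 1535 CE.

1535-06-25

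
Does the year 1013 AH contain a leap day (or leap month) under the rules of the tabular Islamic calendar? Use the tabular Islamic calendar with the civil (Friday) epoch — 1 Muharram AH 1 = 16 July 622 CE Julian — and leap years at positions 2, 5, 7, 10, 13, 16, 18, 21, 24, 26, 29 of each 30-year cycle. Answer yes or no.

Year 1013 AH is year 23 of its 30-year cycle; leap positions are 2, 5, 7, 10, 13, 16, 18, 21, 24, 26, 29, so it is a common year (354 days).

no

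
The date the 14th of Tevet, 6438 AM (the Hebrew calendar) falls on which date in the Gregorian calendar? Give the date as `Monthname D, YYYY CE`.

Both dates share Julian Day Number 2699179; in the Gregorian calendar that is 31 December 2677 CE.

December 31, 2677 CE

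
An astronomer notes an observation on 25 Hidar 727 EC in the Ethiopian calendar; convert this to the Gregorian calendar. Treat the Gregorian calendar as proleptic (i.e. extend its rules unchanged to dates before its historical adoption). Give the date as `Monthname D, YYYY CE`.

November 25, 734 CE

Both dates share Julian Day Number 1989476; in the Gregorian calendar that is 25 November 734 CE.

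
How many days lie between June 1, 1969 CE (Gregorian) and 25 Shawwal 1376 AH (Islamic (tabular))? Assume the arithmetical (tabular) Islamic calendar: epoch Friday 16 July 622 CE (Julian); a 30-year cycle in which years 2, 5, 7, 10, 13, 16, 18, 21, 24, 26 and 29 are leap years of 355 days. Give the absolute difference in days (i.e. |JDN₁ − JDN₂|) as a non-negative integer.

JDN of the first date = 2440374.
JDN of the second date = 2435984.
|2435984 − 2440374| = 4390.

4390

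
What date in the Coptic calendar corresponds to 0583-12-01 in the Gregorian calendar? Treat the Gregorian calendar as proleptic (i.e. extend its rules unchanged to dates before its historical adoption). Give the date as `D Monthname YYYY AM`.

2 Koiak 300 AM

Julian Day Number of the source date = 1934331.
Converting JDN 1934331 to the Coptic calendar gives 2 Koiak 300 AM.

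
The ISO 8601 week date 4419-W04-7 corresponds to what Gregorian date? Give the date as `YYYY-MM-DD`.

4419-01-27

ISO week 1 of 4419 is the week containing the first Thursday of 4419.
Week 4, day 7 (Sunday) lands on 4419-01-27.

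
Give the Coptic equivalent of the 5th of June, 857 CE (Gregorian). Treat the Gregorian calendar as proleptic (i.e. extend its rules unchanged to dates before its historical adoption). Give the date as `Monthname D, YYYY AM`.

Paoni 7, 573 AM

Julian Day Number of the source date = 2034229.
Converting JDN 2034229 to the Coptic calendar gives 7 Paoni 573 AM.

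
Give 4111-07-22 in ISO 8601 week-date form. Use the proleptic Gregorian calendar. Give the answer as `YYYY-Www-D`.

The weekday is Wednesday (ISO weekday 3).
That Wednesday belongs to ISO week 30 of ISO year 4111.

4111-W30-3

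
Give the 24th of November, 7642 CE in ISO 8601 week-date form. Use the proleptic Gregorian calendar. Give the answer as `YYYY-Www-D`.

The weekday is Monday (ISO weekday 1).
That Monday belongs to ISO week 48 of ISO year 7642.

7642-W48-1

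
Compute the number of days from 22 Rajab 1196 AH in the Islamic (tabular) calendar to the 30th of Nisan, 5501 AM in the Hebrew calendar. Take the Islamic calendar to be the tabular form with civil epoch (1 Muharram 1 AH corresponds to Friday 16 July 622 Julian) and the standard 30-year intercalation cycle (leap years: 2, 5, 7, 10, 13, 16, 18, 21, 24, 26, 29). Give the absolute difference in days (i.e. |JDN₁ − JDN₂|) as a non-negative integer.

15053

JDN of the first date = 2372106.
JDN of the second date = 2357053.
|2357053 − 2372106| = 15053.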